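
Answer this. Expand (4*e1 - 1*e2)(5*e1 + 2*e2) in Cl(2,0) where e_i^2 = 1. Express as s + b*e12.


Expand: (4*e1 - 1*e2)(5*e1 + 2*e2)
= 4*5*e1e1 + 4*2*e1e2 + (-1)*5*e2e1 + (-1)*2*e2e2
Using e1^2 = e2^2 = 1, e2e1 = -e1e2:
Scalar part s = 4*5 + (-1)*2 = 20 + (-2) = 18
Bivector part b = 4*2 - (-1)*5 = 8 - (-5) = 13
uv = 18 + 13*e12


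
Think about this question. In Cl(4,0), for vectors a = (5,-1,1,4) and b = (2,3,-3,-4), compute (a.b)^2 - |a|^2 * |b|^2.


a . b = 5*2 + (-1)*3 + 1*(-3) + 4*(-4)
= 10 + (-3) + (-3) + (-16) = -12
|a|^2 = 5^2 + (-1)^2 + 1^2 + 4^2 = 43
|b|^2 = 2^2 + 3^2 + (-3)^2 + (-4)^2 = 38
(a.b)^2 = (-12)^2 = 144
|a|^2 * |b|^2 = 43 * 38 = 1634
Result = 144 - 1634 = -1490


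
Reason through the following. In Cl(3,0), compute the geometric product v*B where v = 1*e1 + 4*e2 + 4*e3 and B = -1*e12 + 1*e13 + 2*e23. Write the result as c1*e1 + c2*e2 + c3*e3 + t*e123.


vB has grade-1 (vector) and grade-3 (trivector) parts: vB = (v _| B) + (v ^ B).
Vector part <vB>_1:
  e1: -v2*b12 - v3*b13 = -(4)*(-1) - (4)*(1) = 0
  e2: v1*b12 - v3*b23 = (1)*(-1) - (4)*(2) = -9
  e3: v1*b13 + v2*b23 = (1)*(1) + (4)*(2) = 9
Trivector part <vB>_3:
  e123: v1*b23 - v2*b13 + v3*b12 = (1)*(2) - (4)*(1) + (4)*(-1) = -6
vB = 0*e1 - 9*e2 + 9*e3 - 6*e123


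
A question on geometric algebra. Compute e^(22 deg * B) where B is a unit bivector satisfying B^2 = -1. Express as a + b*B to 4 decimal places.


For a unit bivector B with B^2 = -1, the exponential series gives
e^(theta*B) = cos(theta) + sin(theta)*B (the GA analogue of Euler's formula).
theta = 22 degrees = 0.383972 rad
cos(22 deg) = 0.9272
sin(22 deg) = 0.3746
exp(theta*B) = 0.9272 + 0.3746*B


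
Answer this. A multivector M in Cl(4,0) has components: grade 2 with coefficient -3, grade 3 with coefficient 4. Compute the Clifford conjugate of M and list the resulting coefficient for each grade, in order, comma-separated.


Clifford conjugate sign for grade k: (-1)^(k(k+1)/2)
Grade 2: (-1)^(2*3/2) = (-1)^3 = -1, coeff -3 -> 3
Grade 3: (-1)^(3*4/2) = (-1)^6 = 1, coeff 4 -> 4
Conjugated coefficients: 3, 4


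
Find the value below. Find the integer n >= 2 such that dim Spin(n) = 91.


dim Spin(n) = dim so(n) = n(n-1)/2.
Solve n(n-1)/2 = 91, i.e. n^2 - n - 182 = 0.
Discriminant = 1 + 8*91 = 729
n = (1 + sqrt(729))/2 = (1 + 27)/2 = 14


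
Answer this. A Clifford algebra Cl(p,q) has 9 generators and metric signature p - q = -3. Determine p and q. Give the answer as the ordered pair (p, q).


We need p + q = 9 and p - q = -3.
Adding: 2p = 9 + (-3) = 6, so p = 3.
Then q = 9 - 3 = 6.
(p, q) = (3, 6)


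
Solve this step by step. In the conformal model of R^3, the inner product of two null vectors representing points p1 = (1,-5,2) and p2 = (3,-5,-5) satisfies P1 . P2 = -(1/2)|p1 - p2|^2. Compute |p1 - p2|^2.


p1 - p2 = (-2, 0, 7)
|p1 - p2|^2 = (-2)^2 + 0^2 + 7^2
= 4 + 0 + 49
= 53


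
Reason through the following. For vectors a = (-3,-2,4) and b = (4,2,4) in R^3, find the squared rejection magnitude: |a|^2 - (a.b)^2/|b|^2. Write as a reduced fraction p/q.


|a|^2 = (-3)^2 + (-2)^2 + 4^2 = 29
|b|^2 = 4^2 + 2^2 + 4^2 = 36
a . b = (-3)*4 + (-2)*2 + 4*4 = 0
(a.b)^2 = 0^2 = 0
|rej|^2 = 29 - 0/36
= (1044 - 0)/36
= 1044/36
In lowest terms: 29/1


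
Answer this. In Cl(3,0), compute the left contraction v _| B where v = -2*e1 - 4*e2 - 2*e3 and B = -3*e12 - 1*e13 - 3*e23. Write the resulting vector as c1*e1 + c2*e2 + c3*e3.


Left contraction v _| B = <vB>_1 (grade-1 part of the geometric product vB).
Using e1_|e12 = e2, e2_|e12 = -e1, e1_|e13 = e3, e3_|e13 = -e1, e2_|e23 = e3, e3_|e23 = -e2:
e1 coeff: -v2*b12 - v3*b13 = -(-4)*(-3) - (-2)*(-1) = -14
e2 coeff: v1*b12 - v3*b23 = (-2)*(-3) - (-2)*(-3) = 0
e3 coeff: v1*b13 + v2*b23 = (-2)*(-1) + (-4)*(-3) = 14
v _| B = -14*e1 + 0*e2 + 14*e3


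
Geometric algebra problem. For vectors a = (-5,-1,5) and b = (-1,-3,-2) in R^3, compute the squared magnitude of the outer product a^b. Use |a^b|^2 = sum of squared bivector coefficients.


a wedge b = (a1*b2 - a2*b1)*e12 + (a1*b3 - a3*b1)*e13 + (a2*b3 - a3*b2)*e23
e12 coeff: (-5)*(-3) - (-1)*(-1) = 15 - 1 = 14
e13 coeff: (-5)*(-2) - 5*(-1) = 10 - (-5) = 15
e23 coeff: (-1)*(-2) - 5*(-3) = 2 - (-15) = 17
|a wedge b|^2 = 14^2 + 15^2 + 17^2
= 196 + 225 + 289
= 710


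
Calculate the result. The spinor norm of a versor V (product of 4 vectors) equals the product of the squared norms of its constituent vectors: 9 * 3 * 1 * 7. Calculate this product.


Spinor norm N(V) = |v1|^2 * |v2|^2 * ... * |v4|^2
= 9 * 3 * 1 * 7
Running product: 9, 27, 27, 189
N(V) = 189


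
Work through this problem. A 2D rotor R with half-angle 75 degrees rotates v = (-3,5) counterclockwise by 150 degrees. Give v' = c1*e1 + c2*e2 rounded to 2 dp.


Rotor R = cos(75deg) - sin(75deg)*e12
Rotation angle theta = 2 * 75 = 150 degrees
v' = R*v*~R rotates v by theta.
cos(150deg) = -0.8660, sin(150deg) = 0.5000
v'_1 = -3*cos(150deg) - 5*sin(150deg)
= -3*(-0.8660) - 5*0.5000
= 0.10
v'_2 = -3*sin(150deg) + 5*cos(150deg)
= -3*0.5000 + 5*(-0.8660)
= -5.83
v' = 0.10*e1 - 5.83*e2


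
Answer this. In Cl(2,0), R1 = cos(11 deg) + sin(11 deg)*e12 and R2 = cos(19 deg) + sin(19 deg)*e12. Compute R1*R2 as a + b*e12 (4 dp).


Same-plane rotors commute and their half-angles add:
R1*R2 = cos(a1 + a2) + sin(a1 + a2)*e12.
a1 + a2 = 11 + 19 = 30 deg
cos(30 deg) = 0.8660
sin(30 deg) = 0.5000
R1*R2 = 0.8660 + 0.5000*e12


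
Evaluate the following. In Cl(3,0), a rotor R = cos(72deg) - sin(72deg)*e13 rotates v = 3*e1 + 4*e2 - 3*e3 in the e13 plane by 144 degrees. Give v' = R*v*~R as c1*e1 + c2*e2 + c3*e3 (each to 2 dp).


Rotor R = cos(72deg) - sin(72deg)*e13
Rotation angle theta = 2 * 72 = 144 degrees in the e13 plane (e1 -> e3).
The component perpendicular to the plane (e2) is invariant: v'_2 = v2 = 4.00
cos(144deg) = -0.8090, sin(144deg) = 0.5878
v'_1 = v1*cos(theta) - v3*sin(theta) = 3*(-0.8090) - (-3)*0.5878 = -0.66
v'_3 = v1*sin(theta) + v3*cos(theta) = 3*0.5878 + (-3)*(-0.8090) = 4.19
v' = -0.66*e1 + 4.00*e2 + 4.19*e3


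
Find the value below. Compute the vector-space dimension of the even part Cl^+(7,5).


Even subalgebra dimension = 2^(n-1)
n = 7 + 5 = 12
2^(12 - 1) = 2^11 = 2048
Verification: sum of C(12,k) for even k = 1 + 66 + 495 + 924 + 495 + 66 + 1 = 2048
Result = 2048


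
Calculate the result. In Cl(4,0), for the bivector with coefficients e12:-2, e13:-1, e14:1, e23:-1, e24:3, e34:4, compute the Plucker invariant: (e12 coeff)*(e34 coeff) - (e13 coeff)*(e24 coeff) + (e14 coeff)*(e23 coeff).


Plucker relation: af - be + cd
a*f = (-2)*4 = -8
b*e = (-1)*3 = -3
c*d = 1*(-1) = -1
af - be + cd = -8 - (-3) + (-1)
= -6


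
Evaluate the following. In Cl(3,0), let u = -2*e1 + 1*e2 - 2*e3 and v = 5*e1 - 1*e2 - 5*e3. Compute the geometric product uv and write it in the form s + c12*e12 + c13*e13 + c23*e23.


In Cl(3,0): e_i^2 = 1, e_ie_j = -e_je_i for i != j.
Scalar part = u . v = (-2)*5 + 1*(-1) + (-2)*(-5)
= -10 + (-1) + 10 = -1
e12 coeff = (-2)*(-1) - 1*5 = 2 - 5 = -3
e13 coeff = (-2)*(-5) - (-2)*5 = 10 - (-10) = 20
e23 coeff = 1*(-5) - (-2)*(-1) = -5 - 2 = -7
uv = -1 - 3*e12 + 20*e13 - 7*e23


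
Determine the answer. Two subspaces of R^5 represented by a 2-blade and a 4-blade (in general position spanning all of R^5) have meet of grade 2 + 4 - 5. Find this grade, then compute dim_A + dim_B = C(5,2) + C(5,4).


Meet grade = grade(A) + grade(B) - n
= 2 + 4 - 5 = 1
C(5,2) = 10
C(5,4) = 5
dim_A + dim_B = 10 + 5 = 15


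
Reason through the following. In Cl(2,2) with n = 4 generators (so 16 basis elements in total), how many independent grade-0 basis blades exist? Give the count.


Number of grade-k basis blades in Cl(p,q) with n = p + q is C(n, k).
n = 2 + 2 = 4
C(4, 0) = 4! / (0! * 4!)
= 24 / (1 * 24)
= 1


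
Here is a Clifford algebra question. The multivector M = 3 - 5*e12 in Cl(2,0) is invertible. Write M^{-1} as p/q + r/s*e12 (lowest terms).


M = 3 - 5*e12, where e12^2 = -1.
Since M commutes with its reverse ~M = a - b*e12, M * ~M = a^2 - b^2*e12^2 = a^2 + b^2.
So M^{-1} = ~M / (a^2 + b^2) = (a - b*e12)/(a^2 + b^2).
a^2 + b^2 = 9 + 25 = 34
Scalar part = 3/34 = 3/34
Bivector coeff = 5/34 = 5/34
M^{-1} = 3/34 + 5/34*e12


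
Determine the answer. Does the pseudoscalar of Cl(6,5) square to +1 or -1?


The pseudoscalar I = e1...e_n (product of all n generators) of Cl(p,q) satisfies I^2 = (-1)^(q + n(n-1)/2).
p = 6, q = 5, n = p + q = 11
n(n-1)/2 = 11 * 10 / 2 = 55
Exponent = q + n(n-1)/2 = 5 + 55 = 60
I^2 = (-1)^60 = +1


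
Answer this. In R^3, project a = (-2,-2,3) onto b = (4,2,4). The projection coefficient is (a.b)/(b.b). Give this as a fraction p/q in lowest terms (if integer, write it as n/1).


Projection coefficient = (a . b) / (b . b)
a . b = (-2)*4 + (-2)*2 + 3*4
= -8 + (-4) + 12 = 0
b . b = 4^2 + 2^2 + 4^2
= 16 + 4 + 16 = 36
Coefficient = 0/36
In lowest terms: 0/1


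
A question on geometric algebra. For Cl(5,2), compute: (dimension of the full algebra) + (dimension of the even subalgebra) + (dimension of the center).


n = 5 + 2 = 7
Total dim = 2^7 = 128
Even subalgebra dim = 2^6 = 64
n is odd, so center dim = 2
Sum = 128 + 64 + 2 = 194


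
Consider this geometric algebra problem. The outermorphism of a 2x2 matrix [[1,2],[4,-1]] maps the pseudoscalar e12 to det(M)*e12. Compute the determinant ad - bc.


The outermorphism of a linear map f sends e1^e2 to f(e1)^f(e2).
f(e1) = 1*e1 + 4*e2
f(e2) = 2*e1 - 1*e2
f(e1) ^ f(e2) = (1*e1 + 4*e2) ^ (2*e1 - 1*e2)
= 1*(-1)*e12 + 4*2*e21
= (-1 - 8)*e12
= -9*e12
Coefficient = -9


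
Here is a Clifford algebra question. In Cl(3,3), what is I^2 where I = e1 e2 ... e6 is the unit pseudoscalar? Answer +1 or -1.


The pseudoscalar I = e1...e_n (product of all n generators) of Cl(p,q) satisfies I^2 = (-1)^(q + n(n-1)/2).
p = 3, q = 3, n = p + q = 6
n(n-1)/2 = 6 * 5 / 2 = 15
Exponent = q + n(n-1)/2 = 3 + 15 = 18
I^2 = (-1)^18 = +1


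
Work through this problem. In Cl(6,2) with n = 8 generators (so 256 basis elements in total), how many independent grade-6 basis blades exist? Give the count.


Number of grade-k basis blades in Cl(p,q) with n = p + q is C(n, k).
n = 6 + 2 = 8
C(8, 6) = 8! / (6! * 2!)
= 40320 / (720 * 2)
= 28


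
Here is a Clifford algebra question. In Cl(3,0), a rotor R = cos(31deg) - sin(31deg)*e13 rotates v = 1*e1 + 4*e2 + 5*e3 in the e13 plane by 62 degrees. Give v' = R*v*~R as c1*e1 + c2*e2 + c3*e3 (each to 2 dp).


Rotor R = cos(31deg) - sin(31deg)*e13
Rotation angle theta = 2 * 31 = 62 degrees in the e13 plane (e1 -> e3).
The component perpendicular to the plane (e2) is invariant: v'_2 = v2 = 4.00
cos(62deg) = 0.4695, sin(62deg) = 0.8829
v'_1 = v1*cos(theta) - v3*sin(theta) = 1*0.4695 - 5*0.8829 = -3.95
v'_3 = v1*sin(theta) + v3*cos(theta) = 1*0.8829 + 5*0.4695 = 3.23
v' = -3.95*e1 + 4.00*e2 + 3.23*e3


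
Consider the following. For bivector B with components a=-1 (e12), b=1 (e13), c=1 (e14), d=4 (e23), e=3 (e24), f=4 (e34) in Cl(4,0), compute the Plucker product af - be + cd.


Plucker relation: af - be + cd
a*f = (-1)*4 = -4
b*e = 1*3 = 3
c*d = 1*4 = 4
af - be + cd = -4 - 3 + 4
= -3


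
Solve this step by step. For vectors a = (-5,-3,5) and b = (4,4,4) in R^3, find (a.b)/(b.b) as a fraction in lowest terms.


Projection coefficient = (a . b) / (b . b)
a . b = (-5)*4 + (-3)*4 + 5*4
= -20 + (-12) + 20 = -12
b . b = 4^2 + 4^2 + 4^2
= 16 + 16 + 16 = 48
Coefficient = -12/48
In lowest terms: -1/4


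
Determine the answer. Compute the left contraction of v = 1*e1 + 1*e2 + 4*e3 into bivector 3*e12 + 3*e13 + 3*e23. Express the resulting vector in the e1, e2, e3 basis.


Left contraction v _| B = <vB>_1 (grade-1 part of the geometric product vB).
Using e1_|e12 = e2, e2_|e12 = -e1, e1_|e13 = e3, e3_|e13 = -e1, e2_|e23 = e3, e3_|e23 = -e2:
e1 coeff: -v2*b12 - v3*b13 = -(1)*(3) - (4)*(3) = -15
e2 coeff: v1*b12 - v3*b23 = (1)*(3) - (4)*(3) = -9
e3 coeff: v1*b13 + v2*b23 = (1)*(3) + (1)*(3) = 6
v _| B = -15*e1 - 9*e2 + 6*e3


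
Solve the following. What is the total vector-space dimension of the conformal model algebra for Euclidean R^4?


The conformal model of R^4 uses Cl(5,1): the 4 Euclidean generators plus two extra orthogonal generators e+ (e+^2 = +1) and e- (e-^2 = -1), from which the null vectors e0, einf are built.
Number of generators m = 4 + 2 = 6.
dim Cl(p,q) = 2^m = 2^6 = 64


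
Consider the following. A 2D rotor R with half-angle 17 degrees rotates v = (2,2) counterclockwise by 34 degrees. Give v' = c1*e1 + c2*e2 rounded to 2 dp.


Rotor R = cos(17deg) - sin(17deg)*e12
Rotation angle theta = 2 * 17 = 34 degrees
v' = R*v*~R rotates v by theta.
cos(34deg) = 0.8290, sin(34deg) = 0.5592
v'_1 = 2*cos(34deg) - 2*sin(34deg)
= 2*0.8290 - 2*0.5592
= 0.54
v'_2 = 2*sin(34deg) + 2*cos(34deg)
= 2*0.5592 + 2*0.8290
= 2.78
v' = 0.54*e1 + 2.78*e2


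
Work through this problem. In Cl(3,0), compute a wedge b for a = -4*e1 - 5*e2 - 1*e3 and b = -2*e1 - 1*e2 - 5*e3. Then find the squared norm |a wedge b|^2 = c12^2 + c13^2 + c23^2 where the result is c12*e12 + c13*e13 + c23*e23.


a wedge b = (a1*b2 - a2*b1)*e12 + (a1*b3 - a3*b1)*e13 + (a2*b3 - a3*b2)*e23
e12 coeff: (-4)*(-1) - (-5)*(-2) = 4 - 10 = -6
e13 coeff: (-4)*(-5) - (-1)*(-2) = 20 - 2 = 18
e23 coeff: (-5)*(-5) - (-1)*(-1) = 25 - 1 = 24
|a wedge b|^2 = (-6)^2 + 18^2 + 24^2
= 36 + 324 + 576
= 936


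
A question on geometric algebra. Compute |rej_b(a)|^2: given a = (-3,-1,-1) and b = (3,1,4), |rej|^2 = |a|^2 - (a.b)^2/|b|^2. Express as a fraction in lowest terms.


|a|^2 = (-3)^2 + (-1)^2 + (-1)^2 = 11
|b|^2 = 3^2 + 1^2 + 4^2 = 26
a . b = (-3)*3 + (-1)*1 + (-1)*4 = -14
(a.b)^2 = (-14)^2 = 196
|rej|^2 = 11 - 196/26
= (286 - 196)/26
= 90/26
In lowest terms: 45/13


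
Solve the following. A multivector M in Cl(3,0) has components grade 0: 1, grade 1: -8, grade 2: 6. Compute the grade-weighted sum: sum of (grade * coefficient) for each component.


Grade-weighted sum = sum of grade_k * coefficient_k
0*1 = 0
1*(-8) = -8
2*6 = 12
Total = 0 + (-8) + 12 = 4


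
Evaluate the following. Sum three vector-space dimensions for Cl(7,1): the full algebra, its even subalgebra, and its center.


n = 7 + 1 = 8
Total dim = 2^8 = 256
Even subalgebra dim = 2^7 = 128
n is even, so center dim = 1
Sum = 256 + 128 + 1 = 385


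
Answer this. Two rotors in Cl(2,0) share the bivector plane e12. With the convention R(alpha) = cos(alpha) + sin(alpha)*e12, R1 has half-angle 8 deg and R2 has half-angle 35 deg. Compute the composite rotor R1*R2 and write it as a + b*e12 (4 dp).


Same-plane rotors commute and their half-angles add:
R1*R2 = cos(a1 + a2) + sin(a1 + a2)*e12.
a1 + a2 = 8 + 35 = 43 deg
cos(43 deg) = 0.7314
sin(43 deg) = 0.6820
R1*R2 = 0.7314 + 0.6820*e12


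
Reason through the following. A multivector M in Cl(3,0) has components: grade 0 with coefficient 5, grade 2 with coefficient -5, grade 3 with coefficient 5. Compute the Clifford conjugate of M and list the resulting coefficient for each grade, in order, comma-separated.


Clifford conjugate sign for grade k: (-1)^(k(k+1)/2)
Grade 0: (-1)^(0*1/2) = (-1)^0 = 1, coeff 5 -> 5
Grade 2: (-1)^(2*3/2) = (-1)^3 = -1, coeff -5 -> 5
Grade 3: (-1)^(3*4/2) = (-1)^6 = 1, coeff 5 -> 5
Conjugated coefficients: 5, 5, 5


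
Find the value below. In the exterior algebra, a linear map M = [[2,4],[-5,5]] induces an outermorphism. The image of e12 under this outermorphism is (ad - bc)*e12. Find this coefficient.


The outermorphism of a linear map f sends e1^e2 to f(e1)^f(e2).
f(e1) = 2*e1 - 5*e2
f(e2) = 4*e1 + 5*e2
f(e1) ^ f(e2) = (2*e1 - 5*e2) ^ (4*e1 + 5*e2)
= 2*5*e12 + (-5)*4*e21
= (10 - (-20))*e12
= 30*e12
Coefficient = 30


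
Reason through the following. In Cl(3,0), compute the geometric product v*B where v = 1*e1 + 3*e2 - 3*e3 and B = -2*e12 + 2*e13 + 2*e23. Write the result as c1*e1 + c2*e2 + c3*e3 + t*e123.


vB has grade-1 (vector) and grade-3 (trivector) parts: vB = (v _| B) + (v ^ B).
Vector part <vB>_1:
  e1: -v2*b12 - v3*b13 = -(3)*(-2) - (-3)*(2) = 12
  e2: v1*b12 - v3*b23 = (1)*(-2) - (-3)*(2) = 4
  e3: v1*b13 + v2*b23 = (1)*(2) + (3)*(2) = 8
Trivector part <vB>_3:
  e123: v1*b23 - v2*b13 + v3*b12 = (1)*(2) - (3)*(2) + (-3)*(-2) = 2
vB = 12*e1 + 4*e2 + 8*e3 + 2*e123


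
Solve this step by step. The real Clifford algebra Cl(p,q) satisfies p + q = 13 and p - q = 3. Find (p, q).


We need p + q = 13 and p - q = 3.
Adding: 2p = 13 + 3 = 16, so p = 8.
Then q = 13 - 8 = 5.
(p, q) = (8, 5)


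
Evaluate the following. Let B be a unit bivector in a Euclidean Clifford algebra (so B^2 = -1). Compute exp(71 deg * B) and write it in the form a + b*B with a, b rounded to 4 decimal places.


For a unit bivector B with B^2 = -1, the exponential series gives
e^(theta*B) = cos(theta) + sin(theta)*B (the GA analogue of Euler's formula).
theta = 71 degrees = 1.239184 rad
cos(71 deg) = 0.3256
sin(71 deg) = 0.9455
exp(theta*B) = 0.3256 + 0.9455*B


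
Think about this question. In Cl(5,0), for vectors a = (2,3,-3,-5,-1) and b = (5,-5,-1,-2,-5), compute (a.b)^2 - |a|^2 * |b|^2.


a . b = 2*5 + 3*(-5) + (-3)*(-1) + (-5)*(-2) + (-1)*(-5)
= 10 + (-15) + 3 + 10 + 5 = 13
|a|^2 = 2^2 + 3^2 + (-3)^2 + (-5)^2 + (-1)^2 = 48
|b|^2 = 5^2 + (-5)^2 + (-1)^2 + (-2)^2 + (-5)^2 = 80
(a.b)^2 = 13^2 = 169
|a|^2 * |b|^2 = 48 * 80 = 3840
Result = 169 - 3840 = -3671


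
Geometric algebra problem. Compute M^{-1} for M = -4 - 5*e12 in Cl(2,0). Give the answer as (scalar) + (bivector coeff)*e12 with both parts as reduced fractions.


M = -4 - 5*e12, where e12^2 = -1.
Since M commutes with its reverse ~M = a - b*e12, M * ~M = a^2 - b^2*e12^2 = a^2 + b^2.
So M^{-1} = ~M / (a^2 + b^2) = (a - b*e12)/(a^2 + b^2).
a^2 + b^2 = 16 + 25 = 41
Scalar part = -4/41 = -4/41
Bivector coeff = 5/41 = 5/41
M^{-1} = -4/41 + 5/41*e12


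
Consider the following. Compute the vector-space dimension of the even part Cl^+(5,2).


Even subalgebra dimension = 2^(n-1)
n = 5 + 2 = 7
2^(7 - 1) = 2^6 = 64
Verification: sum of C(7,k) for even k = 1 + 21 + 35 + 7 = 64
Result = 64


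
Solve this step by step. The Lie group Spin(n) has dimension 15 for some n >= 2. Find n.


dim Spin(n) = dim so(n) = n(n-1)/2.
Solve n(n-1)/2 = 15, i.e. n^2 - n - 30 = 0.
Discriminant = 1 + 8*15 = 121
n = (1 + sqrt(121))/2 = (1 + 11)/2 = 6


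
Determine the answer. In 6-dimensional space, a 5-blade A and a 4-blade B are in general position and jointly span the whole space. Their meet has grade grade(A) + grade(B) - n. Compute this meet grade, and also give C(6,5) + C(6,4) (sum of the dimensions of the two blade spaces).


Meet grade = grade(A) + grade(B) - n
= 5 + 4 - 6 = 3
C(6,5) = 6
C(6,4) = 15
dim_A + dim_B = 6 + 15 = 21


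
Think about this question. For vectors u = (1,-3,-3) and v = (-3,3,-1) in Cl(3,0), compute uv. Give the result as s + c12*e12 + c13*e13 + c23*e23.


In Cl(3,0): e_i^2 = 1, e_ie_j = -e_je_i for i != j.
Scalar part = u . v = 1*(-3) + (-3)*3 + (-3)*(-1)
= -3 + (-9) + 3 = -9
e12 coeff = 1*3 - (-3)*(-3) = 3 - 9 = -6
e13 coeff = 1*(-1) - (-3)*(-3) = -1 - 9 = -10
e23 coeff = (-3)*(-1) - (-3)*3 = 3 - (-9) = 12
uv = -9 - 6*e12 - 10*e13 + 12*e23


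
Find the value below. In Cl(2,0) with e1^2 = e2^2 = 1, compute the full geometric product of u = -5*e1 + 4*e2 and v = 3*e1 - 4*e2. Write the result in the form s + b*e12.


Expand: (-5*e1 + 4*e2)(3*e1 - 4*e2)
= (-5)*3*e1e1 + (-5)*(-4)*e1e2 + 4*3*e2e1 + 4*(-4)*e2e2
Using e1^2 = e2^2 = 1, e2e1 = -e1e2:
Scalar part s = (-5)*3 + 4*(-4) = -15 + (-16) = -31
Bivector part b = (-5)*(-4) - 4*3 = 20 - 12 = 8
uv = -31 + 8*e12


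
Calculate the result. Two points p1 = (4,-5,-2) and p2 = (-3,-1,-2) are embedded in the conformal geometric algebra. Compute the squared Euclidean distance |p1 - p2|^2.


p1 - p2 = (7, -4, 0)
|p1 - p2|^2 = 7^2 + (-4)^2 + 0^2
= 49 + 16 + 0
= 65


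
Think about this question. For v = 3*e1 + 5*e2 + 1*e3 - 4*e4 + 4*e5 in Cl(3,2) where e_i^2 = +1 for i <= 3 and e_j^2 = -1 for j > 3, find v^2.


v^2 = sum of c_i^2 * e_i^2
Positive signature terms (e_i^2 = +1): 3^2 + 5^2 + 1^2 = 35
Negative signature terms (e_j^2 = -1): (-4)^2 + 4^2 = 32
v^2 = 35 - 32 = 3


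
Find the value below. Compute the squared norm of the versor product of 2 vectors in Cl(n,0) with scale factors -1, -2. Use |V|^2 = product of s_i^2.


Each vector v_i has |v_i|^2 = s_i^2
Squared scales: (-1)^2 = 1, (-2)^2 = 4
|V|^2 = 1 * 4
= 4


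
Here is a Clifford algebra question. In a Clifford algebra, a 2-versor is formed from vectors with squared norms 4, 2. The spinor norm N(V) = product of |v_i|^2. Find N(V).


Spinor norm N(V) = |v1|^2 * |v2|^2 * ... * |v2|^2
= 4 * 2
Running product: 4, 8
N(V) = 8


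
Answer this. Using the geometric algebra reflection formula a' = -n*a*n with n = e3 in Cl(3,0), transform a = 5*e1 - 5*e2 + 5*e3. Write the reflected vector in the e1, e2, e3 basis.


Reflection formula: a' = -n*a*n, with n = e3 (unit vector, n^2 = 1).
For reflection through hyperplane perp to e3:
The component along e3 flips sign, others stay.
a = (5, -5, 5)
a' = (5, -5, -5)
a' = 5*e1 - 5*e2 - 5*e3


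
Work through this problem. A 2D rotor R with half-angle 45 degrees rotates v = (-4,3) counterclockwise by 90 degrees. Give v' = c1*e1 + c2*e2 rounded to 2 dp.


Rotor R = cos(45deg) - sin(45deg)*e12
Rotation angle theta = 2 * 45 = 90 degrees
v' = R*v*~R rotates v by theta.
cos(90deg) = 0.0000, sin(90deg) = 1.0000
v'_1 = -4*cos(90deg) - 3*sin(90deg)
= -4*0.0000 - 3*1.0000
= -3.00
v'_2 = -4*sin(90deg) + 3*cos(90deg)
= -4*1.0000 + 3*0.0000
= -4.00
v' = -3.00*e1 - 4.00*e2


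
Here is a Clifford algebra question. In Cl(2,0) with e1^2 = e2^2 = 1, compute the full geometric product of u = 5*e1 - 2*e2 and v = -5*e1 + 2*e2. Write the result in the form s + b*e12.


Expand: (5*e1 - 2*e2)(-5*e1 + 2*e2)
= 5*(-5)*e1e1 + 5*2*e1e2 + (-2)*(-5)*e2e1 + (-2)*2*e2e2
Using e1^2 = e2^2 = 1, e2e1 = -e1e2:
Scalar part s = 5*(-5) + (-2)*2 = -25 + (-4) = -29
Bivector part b = 5*2 - (-2)*(-5) = 10 - 10 = 0
uv = -29 + 0*e12


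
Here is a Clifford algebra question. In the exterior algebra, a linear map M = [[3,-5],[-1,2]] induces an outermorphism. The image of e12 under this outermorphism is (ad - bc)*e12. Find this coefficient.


The outermorphism of a linear map f sends e1^e2 to f(e1)^f(e2).
f(e1) = 3*e1 - 1*e2
f(e2) = -5*e1 + 2*e2
f(e1) ^ f(e2) = (3*e1 - 1*e2) ^ (-5*e1 + 2*e2)
= 3*2*e12 + (-1)*(-5)*e21
= (6 - 5)*e12
= 1*e12
Coefficient = 1


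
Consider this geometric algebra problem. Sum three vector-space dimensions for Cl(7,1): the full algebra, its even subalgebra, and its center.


n = 7 + 1 = 8
Total dim = 2^8 = 256
Even subalgebra dim = 2^7 = 128
n is even, so center dim = 1
Sum = 256 + 128 + 1 = 385


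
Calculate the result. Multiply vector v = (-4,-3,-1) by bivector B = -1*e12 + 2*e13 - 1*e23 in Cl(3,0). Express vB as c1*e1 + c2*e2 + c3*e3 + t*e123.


vB has grade-1 (vector) and grade-3 (trivector) parts: vB = (v _| B) + (v ^ B).
Vector part <vB>_1:
  e1: -v2*b12 - v3*b13 = -(-3)*(-1) - (-1)*(2) = -1
  e2: v1*b12 - v3*b23 = (-4)*(-1) - (-1)*(-1) = 3
  e3: v1*b13 + v2*b23 = (-4)*(2) + (-3)*(-1) = -5
Trivector part <vB>_3:
  e123: v1*b23 - v2*b13 + v3*b12 = (-4)*(-1) - (-3)*(2) + (-1)*(-1) = 11
vB = -1*e1 + 3*e2 - 5*e3 + 11*e123


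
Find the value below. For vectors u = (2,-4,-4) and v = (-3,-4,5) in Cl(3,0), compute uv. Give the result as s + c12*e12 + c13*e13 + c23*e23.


In Cl(3,0): e_i^2 = 1, e_ie_j = -e_je_i for i != j.
Scalar part = u . v = 2*(-3) + (-4)*(-4) + (-4)*5
= -6 + 16 + (-20) = -10
e12 coeff = 2*(-4) - (-4)*(-3) = -8 - 12 = -20
e13 coeff = 2*5 - (-4)*(-3) = 10 - 12 = -2
e23 coeff = (-4)*5 - (-4)*(-4) = -20 - 16 = -36
uv = -10 - 20*e12 - 2*e13 - 36*e23


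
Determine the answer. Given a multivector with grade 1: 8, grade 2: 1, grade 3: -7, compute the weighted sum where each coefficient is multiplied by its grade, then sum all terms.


Grade-weighted sum = sum of grade_k * coefficient_k
1*8 = 8
2*1 = 2
3*(-7) = -21
Total = 8 + 2 + (-21) = -11


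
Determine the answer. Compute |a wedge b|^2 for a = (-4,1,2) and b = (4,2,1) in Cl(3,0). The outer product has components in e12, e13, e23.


a wedge b = (a1*b2 - a2*b1)*e12 + (a1*b3 - a3*b1)*e13 + (a2*b3 - a3*b2)*e23
e12 coeff: (-4)*2 - 1*4 = -8 - 4 = -12
e13 coeff: (-4)*1 - 2*4 = -4 - 8 = -12
e23 coeff: 1*1 - 2*2 = 1 - 4 = -3
|a wedge b|^2 = (-12)^2 + (-12)^2 + (-3)^2
= 144 + 144 + 9
= 297


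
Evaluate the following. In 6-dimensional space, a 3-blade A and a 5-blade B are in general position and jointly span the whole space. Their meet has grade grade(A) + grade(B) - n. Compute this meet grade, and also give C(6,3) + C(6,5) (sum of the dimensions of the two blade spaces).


Meet grade = grade(A) + grade(B) - n
= 3 + 5 - 6 = 2
C(6,3) = 20
C(6,5) = 6
dim_A + dim_B = 20 + 6 = 26


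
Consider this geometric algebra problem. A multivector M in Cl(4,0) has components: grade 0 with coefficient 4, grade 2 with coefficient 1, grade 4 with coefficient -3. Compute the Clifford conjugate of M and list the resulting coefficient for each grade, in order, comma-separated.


Clifford conjugate sign for grade k: (-1)^(k(k+1)/2)
Grade 0: (-1)^(0*1/2) = (-1)^0 = 1, coeff 4 -> 4
Grade 2: (-1)^(2*3/2) = (-1)^3 = -1, coeff 1 -> -1
Grade 4: (-1)^(4*5/2) = (-1)^10 = 1, coeff -3 -> -3
Conjugated coefficients: 4, -1, -3


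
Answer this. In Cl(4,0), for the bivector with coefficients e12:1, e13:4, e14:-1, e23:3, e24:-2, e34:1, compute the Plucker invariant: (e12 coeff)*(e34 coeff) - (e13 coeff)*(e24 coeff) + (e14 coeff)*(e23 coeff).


Plucker relation: af - be + cd
a*f = 1*1 = 1
b*e = 4*(-2) = -8
c*d = (-1)*3 = -3
af - be + cd = 1 - (-8) + (-3)
= 6


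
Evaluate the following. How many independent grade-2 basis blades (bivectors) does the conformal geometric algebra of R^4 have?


The conformal model of R^4 uses Cl(5,1) with m = 4 + 2 = 6 generators.
Number of grade-2 blades = C(m, 2) = C(6, 2)
= 6*5/2 = 15


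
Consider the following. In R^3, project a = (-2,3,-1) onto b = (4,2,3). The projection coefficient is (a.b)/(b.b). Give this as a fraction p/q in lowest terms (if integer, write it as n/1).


Projection coefficient = (a . b) / (b . b)
a . b = (-2)*4 + 3*2 + (-1)*3
= -8 + 6 + (-3) = -5
b . b = 4^2 + 2^2 + 3^2
= 16 + 4 + 9 = 29
Coefficient = -5/29
In lowest terms: -5/29


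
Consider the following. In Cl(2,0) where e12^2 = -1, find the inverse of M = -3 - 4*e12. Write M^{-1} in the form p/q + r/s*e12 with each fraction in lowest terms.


M = -3 - 4*e12, where e12^2 = -1.
Since M commutes with its reverse ~M = a - b*e12, M * ~M = a^2 - b^2*e12^2 = a^2 + b^2.
So M^{-1} = ~M / (a^2 + b^2) = (a - b*e12)/(a^2 + b^2).
a^2 + b^2 = 9 + 16 = 25
Scalar part = -3/25 = -3/25
Bivector coeff = 4/25 = 4/25
M^{-1} = -3/25 + 4/25*e12


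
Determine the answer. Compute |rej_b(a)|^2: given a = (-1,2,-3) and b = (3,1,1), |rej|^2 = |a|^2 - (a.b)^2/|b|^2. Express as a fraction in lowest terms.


|a|^2 = (-1)^2 + 2^2 + (-3)^2 = 14
|b|^2 = 3^2 + 1^2 + 1^2 = 11
a . b = (-1)*3 + 2*1 + (-3)*1 = -4
(a.b)^2 = (-4)^2 = 16
|rej|^2 = 14 - 16/11
= (154 - 16)/11
= 138/11
In lowest terms: 138/11


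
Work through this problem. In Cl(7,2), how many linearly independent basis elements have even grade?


Even subalgebra dimension = 2^(n-1)
n = 7 + 2 = 9
2^(9 - 1) = 2^8 = 256
Verification: sum of C(9,k) for even k = 1 + 36 + 126 + 84 + 9 = 256
Result = 256


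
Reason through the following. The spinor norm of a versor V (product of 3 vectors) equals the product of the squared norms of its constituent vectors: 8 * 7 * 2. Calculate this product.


Spinor norm N(V) = |v1|^2 * |v2|^2 * ... * |v3|^2
= 8 * 7 * 2
Running product: 8, 56, 112
N(V) = 112


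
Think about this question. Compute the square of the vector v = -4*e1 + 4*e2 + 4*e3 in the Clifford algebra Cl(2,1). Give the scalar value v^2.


v^2 = sum of c_i^2 * e_i^2
Positive signature terms (e_i^2 = +1): (-4)^2 + 4^2 = 32
Negative signature terms (e_j^2 = -1): 4^2 = 16
v^2 = 32 - 16 = 16


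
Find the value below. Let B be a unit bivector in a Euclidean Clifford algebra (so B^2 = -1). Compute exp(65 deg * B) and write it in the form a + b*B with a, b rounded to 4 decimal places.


For a unit bivector B with B^2 = -1, the exponential series gives
e^(theta*B) = cos(theta) + sin(theta)*B (the GA analogue of Euler's formula).
theta = 65 degrees = 1.134464 rad
cos(65 deg) = 0.4226
sin(65 deg) = 0.9063
exp(theta*B) = 0.4226 + 0.9063*B


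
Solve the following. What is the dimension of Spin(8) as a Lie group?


Spin(n) double-covers SO(n); both have Lie algebra so(n) of dimension n(n-1)/2.
n = 8
n(n-1) = 8 * 7 = 56
dim Spin(8) = 56/2 = 28


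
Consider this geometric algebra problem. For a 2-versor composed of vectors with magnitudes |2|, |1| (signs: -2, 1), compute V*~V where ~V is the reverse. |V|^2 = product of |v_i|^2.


Each vector v_i has |v_i|^2 = s_i^2
Squared scales: (-2)^2 = 4, 1^2 = 1
|V|^2 = 4 * 1
= 4


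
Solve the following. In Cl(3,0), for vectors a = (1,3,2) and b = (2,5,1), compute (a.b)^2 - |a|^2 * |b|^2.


a . b = 1*2 + 3*5 + 2*1
= 2 + 15 + 2 = 19
|a|^2 = 1^2 + 3^2 + 2^2 = 14
|b|^2 = 2^2 + 5^2 + 1^2 = 30
(a.b)^2 = 19^2 = 361
|a|^2 * |b|^2 = 14 * 30 = 420
Result = 361 - 420 = -59


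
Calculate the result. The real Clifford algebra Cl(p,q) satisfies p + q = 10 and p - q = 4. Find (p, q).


We need p + q = 10 and p - q = 4.
Adding: 2p = 10 + 4 = 14, so p = 7.
Then q = 10 - 7 = 3.
(p, q) = (7, 3)


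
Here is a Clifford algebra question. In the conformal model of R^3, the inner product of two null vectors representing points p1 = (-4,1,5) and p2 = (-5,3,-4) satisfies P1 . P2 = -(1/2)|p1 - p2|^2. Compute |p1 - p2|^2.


p1 - p2 = (1, -2, 9)
|p1 - p2|^2 = 1^2 + (-2)^2 + 9^2
= 1 + 4 + 81
= 86


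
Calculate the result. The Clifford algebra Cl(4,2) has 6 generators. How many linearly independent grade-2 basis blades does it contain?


Number of grade-k basis blades in Cl(p,q) with n = p + q is C(n, k).
n = 4 + 2 = 6
C(6, 2) = 6! / (2! * 4!)
= 720 / (2 * 24)
= 15


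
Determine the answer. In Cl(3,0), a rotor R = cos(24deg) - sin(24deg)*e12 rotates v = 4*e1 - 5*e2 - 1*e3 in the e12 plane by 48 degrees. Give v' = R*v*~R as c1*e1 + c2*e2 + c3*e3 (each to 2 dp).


Rotor R = cos(24deg) - sin(24deg)*e12
Rotation angle theta = 2 * 24 = 48 degrees in the e12 plane (e1 -> e2).
The component perpendicular to the plane (e3) is invariant: v'_3 = v3 = -1.00
cos(48deg) = 0.6691, sin(48deg) = 0.7431
v'_1 = v1*cos(theta) - v2*sin(theta) = 4*0.6691 - (-5)*0.7431 = 6.39
v'_2 = v1*sin(theta) + v2*cos(theta) = 4*0.7431 + (-5)*0.6691 = -0.37
v' = 6.39*e1 - 0.37*e2 - 1.00*e3


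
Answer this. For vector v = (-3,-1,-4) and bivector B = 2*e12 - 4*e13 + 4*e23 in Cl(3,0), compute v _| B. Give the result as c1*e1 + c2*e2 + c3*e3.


Left contraction v _| B = <vB>_1 (grade-1 part of the geometric product vB).
Using e1_|e12 = e2, e2_|e12 = -e1, e1_|e13 = e3, e3_|e13 = -e1, e2_|e23 = e3, e3_|e23 = -e2:
e1 coeff: -v2*b12 - v3*b13 = -(-1)*(2) - (-4)*(-4) = -14
e2 coeff: v1*b12 - v3*b23 = (-3)*(2) - (-4)*(4) = 10
e3 coeff: v1*b13 + v2*b23 = (-3)*(-4) + (-1)*(4) = 8
v _| B = -14*e1 + 10*e2 + 8*e3


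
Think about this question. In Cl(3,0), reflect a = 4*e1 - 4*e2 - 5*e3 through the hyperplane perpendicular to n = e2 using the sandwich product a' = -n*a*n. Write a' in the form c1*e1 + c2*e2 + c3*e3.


Reflection formula: a' = -n*a*n, with n = e2 (unit vector, n^2 = 1).
For reflection through hyperplane perp to e2:
The component along e2 flips sign, others stay.
a = (4, -4, -5)
a' = (4, 4, -5)
a' = 4*e1 + 4*e2 - 5*e3


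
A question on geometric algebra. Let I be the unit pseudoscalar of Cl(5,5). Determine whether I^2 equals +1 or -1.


The pseudoscalar I = e1...e_n (product of all n generators) of Cl(p,q) satisfies I^2 = (-1)^(q + n(n-1)/2).
p = 5, q = 5, n = p + q = 10
n(n-1)/2 = 10 * 9 / 2 = 45
Exponent = q + n(n-1)/2 = 5 + 45 = 50
I^2 = (-1)^50 = +1


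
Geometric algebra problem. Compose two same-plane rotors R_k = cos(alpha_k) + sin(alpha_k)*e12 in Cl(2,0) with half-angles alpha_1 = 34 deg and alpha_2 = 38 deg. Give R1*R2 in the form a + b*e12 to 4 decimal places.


Same-plane rotors commute and their half-angles add:
R1*R2 = cos(a1 + a2) + sin(a1 + a2)*e12.
a1 + a2 = 34 + 38 = 72 deg
cos(72 deg) = 0.3090
sin(72 deg) = 0.9511
R1*R2 = 0.3090 + 0.9511*e12


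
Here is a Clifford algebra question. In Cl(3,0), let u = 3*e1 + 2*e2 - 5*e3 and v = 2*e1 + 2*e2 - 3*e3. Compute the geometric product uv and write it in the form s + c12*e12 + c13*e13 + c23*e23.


In Cl(3,0): e_i^2 = 1, e_ie_j = -e_je_i for i != j.
Scalar part = u . v = 3*2 + 2*2 + (-5)*(-3)
= 6 + 4 + 15 = 25
e12 coeff = 3*2 - 2*2 = 6 - 4 = 2
e13 coeff = 3*(-3) - (-5)*2 = -9 - (-10) = 1
e23 coeff = 2*(-3) - (-5)*2 = -6 - (-10) = 4
uv = 25 + 2*e12 + 1*e13 + 4*e23


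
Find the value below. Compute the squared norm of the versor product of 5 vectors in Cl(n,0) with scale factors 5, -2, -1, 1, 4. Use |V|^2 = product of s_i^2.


Each vector v_i has |v_i|^2 = s_i^2
Squared scales: 5^2 = 25, (-2)^2 = 4, (-1)^2 = 1, 1^2 = 1, 4^2 = 16
|V|^2 = 25 * 4 * 1 * 1 * 16
= 1600


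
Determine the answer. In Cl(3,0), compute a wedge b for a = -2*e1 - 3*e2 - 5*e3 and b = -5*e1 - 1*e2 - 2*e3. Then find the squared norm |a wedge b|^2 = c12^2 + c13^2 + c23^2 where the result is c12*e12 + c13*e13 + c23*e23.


a wedge b = (a1*b2 - a2*b1)*e12 + (a1*b3 - a3*b1)*e13 + (a2*b3 - a3*b2)*e23
e12 coeff: (-2)*(-1) - (-3)*(-5) = 2 - 15 = -13
e13 coeff: (-2)*(-2) - (-5)*(-5) = 4 - 25 = -21
e23 coeff: (-3)*(-2) - (-5)*(-1) = 6 - 5 = 1
|a wedge b|^2 = (-13)^2 + (-21)^2 + 1^2
= 169 + 441 + 1
= 611


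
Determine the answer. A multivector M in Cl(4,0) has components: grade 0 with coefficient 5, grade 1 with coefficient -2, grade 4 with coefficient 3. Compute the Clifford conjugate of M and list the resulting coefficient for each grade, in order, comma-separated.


Clifford conjugate sign for grade k: (-1)^(k(k+1)/2)
Grade 0: (-1)^(0*1/2) = (-1)^0 = 1, coeff 5 -> 5
Grade 1: (-1)^(1*2/2) = (-1)^1 = -1, coeff -2 -> 2
Grade 4: (-1)^(4*5/2) = (-1)^10 = 1, coeff 3 -> 3
Conjugated coefficients: 5, 2, 3


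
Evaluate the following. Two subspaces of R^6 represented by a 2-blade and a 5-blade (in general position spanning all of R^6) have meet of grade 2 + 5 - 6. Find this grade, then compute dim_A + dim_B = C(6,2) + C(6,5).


Meet grade = grade(A) + grade(B) - n
= 2 + 5 - 6 = 1
C(6,2) = 15
C(6,5) = 6
dim_A + dim_B = 15 + 6 = 21


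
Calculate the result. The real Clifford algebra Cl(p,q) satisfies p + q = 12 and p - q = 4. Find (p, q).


We need p + q = 12 and p - q = 4.
Adding: 2p = 12 + 4 = 16, so p = 8.
Then q = 12 - 8 = 4.
(p, q) = (8, 4)


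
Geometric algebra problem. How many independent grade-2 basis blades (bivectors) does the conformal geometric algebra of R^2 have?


The conformal model of R^2 uses Cl(3,1) with m = 2 + 2 = 4 generators.
Number of grade-2 blades = C(m, 2) = C(4, 2)
= 4*3/2 = 6


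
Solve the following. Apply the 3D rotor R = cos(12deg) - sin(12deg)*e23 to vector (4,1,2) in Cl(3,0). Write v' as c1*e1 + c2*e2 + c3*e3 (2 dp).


Rotor R = cos(12deg) - sin(12deg)*e23
Rotation angle theta = 2 * 12 = 24 degrees in the e23 plane (e2 -> e3).
The component perpendicular to the plane (e1) is invariant: v'_1 = v1 = 4.00
cos(24deg) = 0.9135, sin(24deg) = 0.4067
v'_2 = v2*cos(theta) - v3*sin(theta) = 1*0.9135 - 2*0.4067 = 0.10
v'_3 = v2*sin(theta) + v3*cos(theta) = 1*0.4067 + 2*0.9135 = 2.23
v' = 4.00*e1 + 0.10*e2 + 2.23*e3


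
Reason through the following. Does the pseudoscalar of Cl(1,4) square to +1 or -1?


The pseudoscalar I = e1...e_n (product of all n generators) of Cl(p,q) satisfies I^2 = (-1)^(q + n(n-1)/2).
p = 1, q = 4, n = p + q = 5
n(n-1)/2 = 5 * 4 / 2 = 10
Exponent = q + n(n-1)/2 = 4 + 10 = 14
I^2 = (-1)^14 = +1


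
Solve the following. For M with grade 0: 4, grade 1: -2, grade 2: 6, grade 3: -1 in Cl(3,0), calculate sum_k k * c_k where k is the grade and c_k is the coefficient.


Grade-weighted sum = sum of grade_k * coefficient_k
0*4 = 0
1*(-2) = -2
2*6 = 12
3*(-1) = -3
Total = 0 + (-2) + 12 + (-3) = 7


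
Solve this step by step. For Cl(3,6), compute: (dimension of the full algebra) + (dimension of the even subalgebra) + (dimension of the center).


n = 3 + 6 = 9
Total dim = 2^9 = 512
Even subalgebra dim = 2^8 = 256
n is odd, so center dim = 2
Sum = 512 + 256 + 2 = 770


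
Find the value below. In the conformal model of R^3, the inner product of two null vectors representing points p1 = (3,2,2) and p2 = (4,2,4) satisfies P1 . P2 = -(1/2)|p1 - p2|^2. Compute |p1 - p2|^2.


p1 - p2 = (-1, 0, -2)
|p1 - p2|^2 = (-1)^2 + 0^2 + (-2)^2
= 1 + 0 + 4
= 5


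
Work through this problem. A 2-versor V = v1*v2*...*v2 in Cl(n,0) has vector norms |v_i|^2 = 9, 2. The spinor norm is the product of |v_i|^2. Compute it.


Spinor norm N(V) = |v1|^2 * |v2|^2 * ... * |v2|^2
= 9 * 2
Running product: 9, 18
N(V) = 18


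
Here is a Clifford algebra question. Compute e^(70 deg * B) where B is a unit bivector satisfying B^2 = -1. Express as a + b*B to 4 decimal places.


For a unit bivector B with B^2 = -1, the exponential series gives
e^(theta*B) = cos(theta) + sin(theta)*B (the GA analogue of Euler's formula).
theta = 70 degrees = 1.22173 rad
cos(70 deg) = 0.3420
sin(70 deg) = 0.9397
exp(theta*B) = 0.3420 + 0.9397*B


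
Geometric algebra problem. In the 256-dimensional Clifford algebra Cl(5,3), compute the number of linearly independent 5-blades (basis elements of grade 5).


Number of grade-k basis blades in Cl(p,q) with n = p + q is C(n, k).
n = 5 + 3 = 8
C(8, 5) = 8! / (5! * 3!)
= 40320 / (120 * 6)
= 56


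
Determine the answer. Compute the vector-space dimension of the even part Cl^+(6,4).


Even subalgebra dimension = 2^(n-1)
n = 6 + 4 = 10
2^(10 - 1) = 2^9 = 512
Verification: sum of C(10,k) for even k = 1 + 45 + 210 + 210 + 45 + 1 = 512
Result = 512


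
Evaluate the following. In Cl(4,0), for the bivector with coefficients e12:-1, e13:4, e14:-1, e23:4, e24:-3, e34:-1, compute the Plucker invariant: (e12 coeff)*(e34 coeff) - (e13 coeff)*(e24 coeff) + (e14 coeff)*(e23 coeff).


Plucker relation: af - be + cd
a*f = (-1)*(-1) = 1
b*e = 4*(-3) = -12
c*d = (-1)*4 = -4
af - be + cd = 1 - (-12) + (-4)
= 9


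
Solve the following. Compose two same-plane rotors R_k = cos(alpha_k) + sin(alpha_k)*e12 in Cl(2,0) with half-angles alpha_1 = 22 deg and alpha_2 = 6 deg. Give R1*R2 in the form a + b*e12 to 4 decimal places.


Same-plane rotors commute and their half-angles add:
R1*R2 = cos(a1 + a2) + sin(a1 + a2)*e12.
a1 + a2 = 22 + 6 = 28 deg
cos(28 deg) = 0.8829
sin(28 deg) = 0.4695
R1*R2 = 0.8829 + 0.4695*e12


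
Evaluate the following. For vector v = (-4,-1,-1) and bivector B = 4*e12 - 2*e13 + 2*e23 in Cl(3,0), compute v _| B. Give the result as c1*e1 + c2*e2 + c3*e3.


Left contraction v _| B = <vB>_1 (grade-1 part of the geometric product vB).
Using e1_|e12 = e2, e2_|e12 = -e1, e1_|e13 = e3, e3_|e13 = -e1, e2_|e23 = e3, e3_|e23 = -e2:
e1 coeff: -v2*b12 - v3*b13 = -(-1)*(4) - (-1)*(-2) = 2
e2 coeff: v1*b12 - v3*b23 = (-4)*(4) - (-1)*(2) = -14
e3 coeff: v1*b13 + v2*b23 = (-4)*(-2) + (-1)*(2) = 6
v _| B = 2*e1 - 14*e2 + 6*e3


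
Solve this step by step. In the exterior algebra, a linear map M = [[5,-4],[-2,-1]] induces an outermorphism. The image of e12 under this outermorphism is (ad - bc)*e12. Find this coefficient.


The outermorphism of a linear map f sends e1^e2 to f(e1)^f(e2).
f(e1) = 5*e1 - 2*e2
f(e2) = -4*e1 - 1*e2
f(e1) ^ f(e2) = (5*e1 - 2*e2) ^ (-4*e1 - 1*e2)
= 5*(-1)*e12 + (-2)*(-4)*e21
= (-5 - 8)*e12
= -13*e12
Coefficient = -13


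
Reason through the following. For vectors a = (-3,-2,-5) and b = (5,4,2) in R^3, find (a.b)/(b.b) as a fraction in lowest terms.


Projection coefficient = (a . b) / (b . b)
a . b = (-3)*5 + (-2)*4 + (-5)*2
= -15 + (-8) + (-10) = -33
b . b = 5^2 + 4^2 + 2^2
= 25 + 16 + 4 = 45
Coefficient = -33/45
In lowest terms: -11/15
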